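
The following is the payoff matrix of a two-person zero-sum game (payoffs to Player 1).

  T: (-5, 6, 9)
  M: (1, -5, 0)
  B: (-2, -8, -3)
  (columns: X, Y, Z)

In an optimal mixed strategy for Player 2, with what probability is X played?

11/17

Row minima: T → -5, M → -5, B → -8; maximin = -5.
Column maxima: X → 1, Y → 6, Z → 9; minimax = 1.
-5 ≠ 1, so there is no saddle point; optimal play is mixed.
B is strictly dominated by M, so Player 1 never plays it.
Z is strictly dominated by Y (it gives Player 1 strictly more in every row), so Player 2 never plays it.
On the remaining 2×2 (T, M vs X, Y):
Let Player 1 play T with probability p. Expected payoff against X: (-5)p + 1(1−p) = −6p + 1; against Y: 6p + (-5)(1−p) = 11p − 5.
Setting these equal: −6p + 1 = 11p − 5 ⇒ −17p = -6 ⇒ p = 6/17, and the value is (-6)·(6/17) + 1 = -19/17.
For Player 2: with q = P(X), equating T's and M's payoffs gives −11q + 6 = 6q − 5 ⇒ q = 11/17.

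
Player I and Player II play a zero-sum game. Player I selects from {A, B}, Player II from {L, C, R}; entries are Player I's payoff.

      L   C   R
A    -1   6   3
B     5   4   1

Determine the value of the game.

Row minima: A → -1, B → 1; maximin = 1.
Column maxima: L → 5, C → 6, R → 3; minimax = 3.
1 ≠ 3, so there is no saddle point; optimal play is mixed.
C is strictly dominated by R (it gives Player I strictly more in every row), so Player II never plays it.
On the remaining 2×2 (A, B vs L, R):
Let Player I play A with probability p. Expected payoff against L: (-1)p + 5(1−p) = −6p + 5; against R: 3p + 1(1−p) = 2p + 1.
Setting these equal: −6p + 5 = 2p + 1 ⇒ −8p = -4 ⇒ p = 1/2, and the value is (-6)·(1/2) + 5 = 2.
For Player II: with q = P(L), equating A's and B's payoffs gives −4q + 3 = 4q + 1 ⇒ q = 1/4.

2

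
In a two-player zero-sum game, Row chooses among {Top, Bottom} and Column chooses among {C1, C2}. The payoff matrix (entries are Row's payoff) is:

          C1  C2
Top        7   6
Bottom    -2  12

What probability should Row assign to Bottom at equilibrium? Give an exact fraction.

Row minima: Top → 6, Bottom → -2; maximin = 6.
Column maxima: C1 → 7, C2 → 12; minimax = 7.
6 ≠ 7, so there is no saddle point; optimal play is mixed.
Let Row play Top with probability p. Expected payoff against C1: 7p + (-2)(1−p) = 9p − 2; against C2: 6p + 12(1−p) = −6p + 12.
Setting these equal: 9p − 2 = −6p + 12 ⇒ 15p = 14 ⇒ p = 14/15, and the value is (9)·(14/15) − 2 = 32/5.
For Column: with q = P(C1), equating Top's and Bottom's payoffs gives q + 6 = −14q + 12 ⇒ q = 2/5.

1/15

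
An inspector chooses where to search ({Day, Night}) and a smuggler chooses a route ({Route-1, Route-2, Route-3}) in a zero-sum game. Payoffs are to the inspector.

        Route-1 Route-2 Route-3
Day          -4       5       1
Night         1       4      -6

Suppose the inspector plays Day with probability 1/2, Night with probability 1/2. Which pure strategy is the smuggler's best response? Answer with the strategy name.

Route-3

If the smuggler plays Route-1, the inspector's expected payoff is (1/2)·(-4) + (1/2)·1 = -3/2.
If the smuggler plays Route-2, the inspector's expected payoff is (1/2)·5 + (1/2)·4 = 9/2.
If the smuggler plays Route-3, the inspector's expected payoff is (1/2)·1 + (1/2)·(-6) = -5/2.
The smuggler minimizes the inspector's payoff; the smallest is -5/2, so the best response is Route-3.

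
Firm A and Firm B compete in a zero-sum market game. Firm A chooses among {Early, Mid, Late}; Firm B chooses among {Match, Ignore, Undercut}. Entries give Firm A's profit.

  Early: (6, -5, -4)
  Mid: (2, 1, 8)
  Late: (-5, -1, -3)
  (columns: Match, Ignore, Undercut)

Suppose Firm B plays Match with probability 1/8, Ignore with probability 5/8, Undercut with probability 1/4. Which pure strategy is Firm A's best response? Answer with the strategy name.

Mid

Expected payoff of Early: (1/8)·6 + (5/8)·(-5) + (1/4)·(-4) = -27/8.
Expected payoff of Mid: (1/8)·2 + (5/8)·1 + (1/4)·8 = 23/8.
Expected payoff of Late: (1/8)·(-5) + (5/8)·(-1) + (1/4)·(-3) = -2.
The largest is 23/8, so Firm A's best response is Mid.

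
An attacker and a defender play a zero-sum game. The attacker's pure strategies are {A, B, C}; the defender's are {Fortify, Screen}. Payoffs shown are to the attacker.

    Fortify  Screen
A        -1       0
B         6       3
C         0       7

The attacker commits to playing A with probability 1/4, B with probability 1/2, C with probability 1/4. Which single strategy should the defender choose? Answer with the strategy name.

Fortify

If the defender plays Fortify, the attacker's expected payoff is (1/4)·(-1) + (1/2)·6 + (1/4)·0 = 11/4.
If the defender plays Screen, the attacker's expected payoff is (1/4)·0 + (1/2)·3 + (1/4)·7 = 13/4.
The defender minimizes the attacker's payoff; the smallest is 11/4, so the best response is Fortify.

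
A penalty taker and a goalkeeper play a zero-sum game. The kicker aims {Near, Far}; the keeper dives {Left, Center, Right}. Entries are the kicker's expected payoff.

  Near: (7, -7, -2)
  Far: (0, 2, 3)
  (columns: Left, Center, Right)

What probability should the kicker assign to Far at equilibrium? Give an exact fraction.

7/8

Row minima: Near → -7, Far → 0; maximin = 0.
Column maxima: Left → 7, Center → 2, Right → 3; minimax = 2.
0 ≠ 2, so there is no saddle point; optimal play is mixed.
Right is strictly dominated by Center (it gives the kicker strictly more in every row), so the keeper never plays it.
On the remaining 2×2 (Near, Far vs Left, Center):
Let the kicker play Near with probability p. Expected payoff against Left: 7p + 0(1−p) = 7p; against Center: (-7)p + 2(1−p) = −9p + 2.
Setting these equal: 7p = −9p + 2 ⇒ 16p = 2 ⇒ p = 1/8, and the value is (7)·(1/8) = 7/8.
For the keeper: with q = P(Left), equating Near's and Far's payoffs gives 14q − 7 = −2q + 2 ⇒ q = 9/16.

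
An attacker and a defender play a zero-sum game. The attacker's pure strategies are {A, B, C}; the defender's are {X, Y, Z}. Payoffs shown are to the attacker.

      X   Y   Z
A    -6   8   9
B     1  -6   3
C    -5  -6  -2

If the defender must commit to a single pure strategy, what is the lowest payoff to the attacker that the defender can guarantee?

1

Column maxima: X → 1, Y → 8, Z → 9.
The smallest of these is 1.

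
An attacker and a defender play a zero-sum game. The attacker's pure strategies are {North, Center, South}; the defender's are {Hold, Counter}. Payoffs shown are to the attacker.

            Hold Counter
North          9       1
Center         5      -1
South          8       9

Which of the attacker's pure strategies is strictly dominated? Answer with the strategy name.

North gives a strictly higher payoff than Center against every column: 9 > 5, 1 > -1.
So Center is strictly dominated and the attacker never plays it.

Center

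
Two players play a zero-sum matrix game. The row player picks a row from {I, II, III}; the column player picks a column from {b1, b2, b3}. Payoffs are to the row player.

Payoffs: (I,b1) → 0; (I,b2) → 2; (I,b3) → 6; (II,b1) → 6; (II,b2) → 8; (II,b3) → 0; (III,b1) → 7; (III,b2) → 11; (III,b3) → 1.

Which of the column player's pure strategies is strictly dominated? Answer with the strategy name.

b1 holds the row player's payoff strictly below b2 in every row: 0 < 2, 6 < 8, 7 < 11.
So b2 is strictly dominated for the column player.

b2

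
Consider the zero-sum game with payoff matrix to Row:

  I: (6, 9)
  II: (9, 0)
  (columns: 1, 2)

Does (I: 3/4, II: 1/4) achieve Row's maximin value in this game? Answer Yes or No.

Yes

Against 1 this mix gives (3/4)·6 + (1/4)·9 = 27/4.
Against 2 this mix gives (3/4)·9 + (1/4)·0 = 27/4.
All of Column's active replies (1, 2) yield 27/4, and no column does worse for Row. The mix makes Column indifferent and guarantees 27/4, so it is optimal.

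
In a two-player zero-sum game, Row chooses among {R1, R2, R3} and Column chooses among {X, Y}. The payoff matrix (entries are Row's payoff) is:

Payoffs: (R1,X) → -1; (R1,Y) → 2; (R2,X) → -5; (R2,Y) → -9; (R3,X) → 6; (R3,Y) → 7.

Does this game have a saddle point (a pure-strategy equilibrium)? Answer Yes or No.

Yes

Row minima: R1 → -1, R2 → -9, R3 → 6; maximin = 6.
Column maxima: X → 6, Y → 7; minimax = 6.
maximin = minimax = 6, so a saddle point exists.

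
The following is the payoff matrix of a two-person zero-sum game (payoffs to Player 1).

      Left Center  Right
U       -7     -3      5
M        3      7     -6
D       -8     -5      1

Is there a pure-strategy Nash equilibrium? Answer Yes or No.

No

Row minima: U → -7, M → -6, D → -8; maximin = -6.
Column maxima: Left → 3, Center → 7, Right → 5; minimax = 3.
-6 ≠ 3, so no pure-strategy equilibrium exists.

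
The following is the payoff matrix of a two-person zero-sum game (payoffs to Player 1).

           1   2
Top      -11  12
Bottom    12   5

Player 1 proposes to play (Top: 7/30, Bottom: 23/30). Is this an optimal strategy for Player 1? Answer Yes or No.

Against 1 this mix gives (7/30)·(-11) + (23/30)·12 = 199/30.
Against 2 this mix gives (7/30)·12 + (23/30)·5 = 199/30.
All of Player 2's active replies (1, 2) yield 199/30, and no column does worse for Player 1. The mix makes Player 2 indifferent and guarantees 199/30, so it is optimal.

Yes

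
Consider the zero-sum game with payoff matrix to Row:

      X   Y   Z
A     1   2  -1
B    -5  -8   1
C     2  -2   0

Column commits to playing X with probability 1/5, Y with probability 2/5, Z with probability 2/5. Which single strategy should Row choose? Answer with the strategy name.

A

Expected payoff of A: (1/5)·1 + (2/5)·2 + (2/5)·(-1) = 3/5.
Expected payoff of B: (1/5)·(-5) + (2/5)·(-8) + (2/5)·1 = -19/5.
Expected payoff of C: (1/5)·2 + (2/5)·(-2) + (2/5)·0 = -2/5.
The largest is 3/5, so Row's best response is A.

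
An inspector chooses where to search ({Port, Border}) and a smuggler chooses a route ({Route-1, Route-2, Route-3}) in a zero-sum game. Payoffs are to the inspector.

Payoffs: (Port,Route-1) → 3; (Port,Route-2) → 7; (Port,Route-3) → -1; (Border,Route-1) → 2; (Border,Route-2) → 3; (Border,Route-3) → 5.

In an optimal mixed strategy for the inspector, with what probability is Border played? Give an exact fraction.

Row minima: Port → -1, Border → 2; maximin = 2.
Column maxima: Route-1 → 3, Route-2 → 7, Route-3 → 5; minimax = 3.
2 ≠ 3, so there is no saddle point; optimal play is mixed.
Route-2 is strictly dominated by Route-1 (it gives the inspector strictly more in every row), so the smuggler never plays it.
On the remaining 2×2 (Port, Border vs Route-1, Route-3):
Let the inspector play Port with probability p. Expected payoff against Route-1: 3p + 2(1−p) = p + 2; against Route-3: (-1)p + 5(1−p) = −6p + 5.
Setting these equal: p + 2 = −6p + 5 ⇒ 7p = 3 ⇒ p = 3/7, and the value is (1)·(3/7) + 2 = 17/7.
For the smuggler: with q = P(Route-1), equating Port's and Border's payoffs gives 4q − 1 = −3q + 5 ⇒ q = 6/7.

4/7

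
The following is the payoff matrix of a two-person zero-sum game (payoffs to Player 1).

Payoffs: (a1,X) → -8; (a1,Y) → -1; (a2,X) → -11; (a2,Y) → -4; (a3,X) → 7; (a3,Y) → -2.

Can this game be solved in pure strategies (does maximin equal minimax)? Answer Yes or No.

Row minima: a1 → -8, a2 → -11, a3 → -2; maximin = -2.
Column maxima: X → 7, Y → -1; minimax = -1.
-2 ≠ -1, so no pure-strategy equilibrium exists.

No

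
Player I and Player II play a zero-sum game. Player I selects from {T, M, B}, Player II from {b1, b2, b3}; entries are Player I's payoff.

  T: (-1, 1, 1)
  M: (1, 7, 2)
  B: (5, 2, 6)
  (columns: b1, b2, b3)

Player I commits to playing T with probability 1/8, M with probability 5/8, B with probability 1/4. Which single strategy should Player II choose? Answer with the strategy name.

If Player II plays b1, Player I's expected payoff is (1/8)·(-1) + (5/8)·1 + (1/4)·5 = 7/4.
If Player II plays b2, Player I's expected payoff is (1/8)·1 + (5/8)·7 + (1/4)·2 = 5.
If Player II plays b3, Player I's expected payoff is (1/8)·1 + (5/8)·2 + (1/4)·6 = 23/8.
Player II minimizes Player I's payoff; the smallest is 7/4, so the best response is b1.

b1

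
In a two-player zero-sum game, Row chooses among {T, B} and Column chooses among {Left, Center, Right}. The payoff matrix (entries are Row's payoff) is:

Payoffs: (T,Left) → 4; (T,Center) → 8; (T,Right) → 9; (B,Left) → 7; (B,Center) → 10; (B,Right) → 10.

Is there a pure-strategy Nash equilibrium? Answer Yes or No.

Yes

Row minima: T → 4, B → 7; maximin = 7.
Column maxima: Left → 7, Center → 10, Right → 10; minimax = 7.
maximin = minimax = 7, so a saddle point exists.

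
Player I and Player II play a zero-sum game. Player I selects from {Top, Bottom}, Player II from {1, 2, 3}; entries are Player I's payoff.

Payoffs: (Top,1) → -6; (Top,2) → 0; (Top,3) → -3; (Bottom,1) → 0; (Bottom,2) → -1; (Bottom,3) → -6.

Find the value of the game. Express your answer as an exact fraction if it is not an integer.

Row minima: Top → -6, Bottom → -6; maximin = -6.
Column maxima: 1 → 0, 2 → 0, 3 → -3; minimax = -3.
-6 ≠ -3, so there is no saddle point; optimal play is mixed.
2 is strictly dominated by 3 (it gives Player I strictly more in every row), so Player II never plays it.
On the remaining 2×2 (Top, Bottom vs 1, 3):
Let Player I play Top with probability p. Expected payoff against 1: (-6)p + 0(1−p) = −6p; against 3: (-3)p + (-6)(1−p) = 3p − 6.
Setting these equal: −6p = 3p − 6 ⇒ −9p = -6 ⇒ p = 2/3, and the value is (-6)·(2/3) = -4.
For Player II: with q = P(1), equating Top's and Bottom's payoffs gives −3q − 3 = 6q − 6 ⇒ q = 1/3.

-4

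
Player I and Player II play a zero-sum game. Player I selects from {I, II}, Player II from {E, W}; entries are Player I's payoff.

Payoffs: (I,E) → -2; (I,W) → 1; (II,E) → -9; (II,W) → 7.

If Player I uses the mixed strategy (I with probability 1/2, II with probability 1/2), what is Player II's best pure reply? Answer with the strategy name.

If Player II plays E, Player I's expected payoff is (1/2)·(-2) + (1/2)·(-9) = -11/2.
If Player II plays W, Player I's expected payoff is (1/2)·1 + (1/2)·7 = 4.
Player II minimizes Player I's payoff; the smallest is -11/2, so the best response is E.

E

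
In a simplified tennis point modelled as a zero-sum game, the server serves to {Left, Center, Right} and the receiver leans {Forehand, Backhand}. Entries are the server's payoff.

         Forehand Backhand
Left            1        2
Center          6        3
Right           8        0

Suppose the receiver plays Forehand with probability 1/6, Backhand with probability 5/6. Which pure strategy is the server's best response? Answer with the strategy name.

Expected payoff of Left: (1/6)·1 + (5/6)·2 = 11/6.
Expected payoff of Center: (1/6)·6 + (5/6)·3 = 7/2.
Expected payoff of Right: (1/6)·8 + (5/6)·0 = 4/3.
The largest is 7/2, so the server's best response is Center.

Center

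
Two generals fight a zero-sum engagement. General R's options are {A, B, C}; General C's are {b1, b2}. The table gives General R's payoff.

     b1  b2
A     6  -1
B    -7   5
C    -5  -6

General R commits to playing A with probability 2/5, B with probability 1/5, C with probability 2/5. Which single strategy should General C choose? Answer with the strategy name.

b2

If General C plays b1, General R's expected payoff is (2/5)·6 + (1/5)·(-7) + (2/5)·(-5) = -1.
If General C plays b2, General R's expected payoff is (2/5)·(-1) + (1/5)·5 + (2/5)·(-6) = -9/5.
General C minimizes General R's payoff; the smallest is -9/5, so the best response is b2.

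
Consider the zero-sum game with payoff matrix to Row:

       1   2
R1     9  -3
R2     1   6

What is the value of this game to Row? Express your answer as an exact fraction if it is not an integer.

Row minima: R1 → -3, R2 → 1; maximin = 1.
Column maxima: 1 → 9, 2 → 6; minimax = 6.
1 ≠ 6, so there is no saddle point; optimal play is mixed.
Let Row play R1 with probability p. Expected payoff against 1: 9p + 1(1−p) = 8p + 1; against 2: (-3)p + 6(1−p) = −9p + 6.
Setting these equal: 8p + 1 = −9p + 6 ⇒ 17p = 5 ⇒ p = 5/17, and the value is (8)·(5/17) + 1 = 57/17.
For Column: with q = P(1), equating R1's and R2's payoffs gives 12q − 3 = −5q + 6 ⇒ q = 9/17.

57/17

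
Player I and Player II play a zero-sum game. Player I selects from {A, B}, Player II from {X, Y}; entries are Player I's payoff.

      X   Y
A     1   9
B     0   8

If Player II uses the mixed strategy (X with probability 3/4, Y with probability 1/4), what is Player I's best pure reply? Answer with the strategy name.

Expected payoff of A: (3/4)·1 + (1/4)·9 = 3.
Expected payoff of B: (3/4)·0 + (1/4)·8 = 2.
The largest is 3, so Player I's best response is A.

A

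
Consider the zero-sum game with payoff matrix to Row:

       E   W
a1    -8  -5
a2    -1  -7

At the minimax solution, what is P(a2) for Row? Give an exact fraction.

1/3

Row minima: a1 → -8, a2 → -7; maximin = -7.
Column maxima: E → -1, W → -5; minimax = -5.
-7 ≠ -5, so there is no saddle point; optimal play is mixed.
Let Row play a1 with probability p. Expected payoff against E: (-8)p + (-1)(1−p) = −7p − 1; against W: (-5)p + (-7)(1−p) = 2p − 7.
Setting these equal: −7p − 1 = 2p − 7 ⇒ −9p = -6 ⇒ p = 2/3, and the value is (-7)·(2/3) − 1 = -17/3.
For Column: with q = P(E), equating a1's and a2's payoffs gives −3q − 5 = 6q − 7 ⇒ q = 2/9.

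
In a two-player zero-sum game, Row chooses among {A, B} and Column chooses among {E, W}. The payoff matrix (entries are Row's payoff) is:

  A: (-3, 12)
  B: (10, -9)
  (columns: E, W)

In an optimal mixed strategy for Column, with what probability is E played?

Row minima: A → -3, B → -9; maximin = -3.
Column maxima: E → 10, W → 12; minimax = 10.
-3 ≠ 10, so there is no saddle point; optimal play is mixed.
Let Row play A with probability p. Expected payoff against E: (-3)p + 10(1−p) = −13p + 10; against W: 12p + (-9)(1−p) = 21p − 9.
Setting these equal: −13p + 10 = 21p − 9 ⇒ −34p = -19 ⇒ p = 19/34, and the value is (-13)·(19/34) + 10 = 93/34.
For Column: with q = P(E), equating A's and B's payoffs gives −15q + 12 = 19q − 9 ⇒ q = 21/34.

21/34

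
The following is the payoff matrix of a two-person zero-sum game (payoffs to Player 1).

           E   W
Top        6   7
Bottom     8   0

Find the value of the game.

Row minima: Top → 6, Bottom → 0; maximin = 6.
Column maxima: E → 8, W → 7; minimax = 7.
6 ≠ 7, so there is no saddle point; optimal play is mixed.
Let Player 1 play Top with probability p. Expected payoff against E: 6p + 8(1−p) = −2p + 8; against W: 7p + 0(1−p) = 7p.
Setting these equal: −2p + 8 = 7p ⇒ −9p = -8 ⇒ p = 8/9, and the value is (-2)·(8/9) + 8 = 56/9.
For Player 2: with q = P(E), equating Top's and Bottom's payoffs gives −q + 7 = 8q ⇒ q = 7/9.

56/9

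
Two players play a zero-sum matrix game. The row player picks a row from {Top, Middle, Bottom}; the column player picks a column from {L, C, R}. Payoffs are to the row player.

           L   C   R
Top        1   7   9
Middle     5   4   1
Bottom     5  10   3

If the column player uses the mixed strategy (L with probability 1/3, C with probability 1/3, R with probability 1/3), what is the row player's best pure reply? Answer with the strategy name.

Bottom

Expected payoff of Top: (1/3)·1 + (1/3)·7 + (1/3)·9 = 17/3.
Expected payoff of Middle: (1/3)·5 + (1/3)·4 + (1/3)·1 = 10/3.
Expected payoff of Bottom: (1/3)·5 + (1/3)·10 + (1/3)·3 = 6.
The largest is 6, so the row player's best response is Bottom.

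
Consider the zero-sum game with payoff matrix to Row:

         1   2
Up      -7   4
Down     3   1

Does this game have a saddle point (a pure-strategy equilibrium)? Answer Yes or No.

No

Row minima: Up → -7, Down → 1; maximin = 1.
Column maxima: 1 → 3, 2 → 4; minimax = 3.
1 ≠ 3, so no pure-strategy equilibrium exists.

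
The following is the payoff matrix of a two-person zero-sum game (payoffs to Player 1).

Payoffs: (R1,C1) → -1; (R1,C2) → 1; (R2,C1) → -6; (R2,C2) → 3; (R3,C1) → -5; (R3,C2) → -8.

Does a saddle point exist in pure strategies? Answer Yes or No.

Row minima: R1 → -1, R2 → -6, R3 → -8; maximin = -1.
Column maxima: C1 → -1, C2 → 3; minimax = -1.
maximin = minimax = -1, so a saddle point exists.

Yes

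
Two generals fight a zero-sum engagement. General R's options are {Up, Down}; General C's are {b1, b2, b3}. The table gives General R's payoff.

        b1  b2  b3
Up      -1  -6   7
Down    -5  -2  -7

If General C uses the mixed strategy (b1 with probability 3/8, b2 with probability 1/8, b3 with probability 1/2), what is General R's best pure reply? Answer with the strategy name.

Up

Expected payoff of Up: (3/8)·(-1) + (1/8)·(-6) + (1/2)·7 = 19/8.
Expected payoff of Down: (3/8)·(-5) + (1/8)·(-2) + (1/2)·(-7) = -45/8.
The largest is 19/8, so General R's best response is Up.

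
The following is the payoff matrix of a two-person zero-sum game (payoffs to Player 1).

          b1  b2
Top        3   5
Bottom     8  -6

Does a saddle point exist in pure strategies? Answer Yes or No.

Row minima: Top → 3, Bottom → -6; maximin = 3.
Column maxima: b1 → 8, b2 → 5; minimax = 5.
3 ≠ 5, so no pure-strategy equilibrium exists.

No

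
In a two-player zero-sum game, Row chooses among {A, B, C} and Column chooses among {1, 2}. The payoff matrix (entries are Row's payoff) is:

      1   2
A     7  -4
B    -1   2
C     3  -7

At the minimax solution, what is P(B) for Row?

Row minima: A → -4, B → -1, C → -7; maximin = -1.
Column maxima: 1 → 7, 2 → 2; minimax = 2.
-1 ≠ 2, so there is no saddle point; optimal play is mixed.
C is strictly dominated by A, so Row never plays it.
On the remaining 2×2 (A, B vs 1, 2):
Let Row play A with probability p. Expected payoff against 1: 7p + (-1)(1−p) = 8p − 1; against 2: (-4)p + 2(1−p) = −6p + 2.
Setting these equal: 8p − 1 = −6p + 2 ⇒ 14p = 3 ⇒ p = 3/14, and the value is (8)·(3/14) − 1 = 5/7.
For Column: with q = P(1), equating A's and B's payoffs gives 11q − 4 = −3q + 2 ⇒ q = 3/7.

11/14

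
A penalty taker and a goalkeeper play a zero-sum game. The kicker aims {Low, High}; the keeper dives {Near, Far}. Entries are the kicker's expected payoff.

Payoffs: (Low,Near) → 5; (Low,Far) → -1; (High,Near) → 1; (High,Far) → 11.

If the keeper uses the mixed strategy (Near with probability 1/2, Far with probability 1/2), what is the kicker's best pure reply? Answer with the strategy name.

High

Expected payoff of Low: (1/2)·5 + (1/2)·(-1) = 2.
Expected payoff of High: (1/2)·1 + (1/2)·11 = 6.
The largest is 6, so the kicker's best response is High.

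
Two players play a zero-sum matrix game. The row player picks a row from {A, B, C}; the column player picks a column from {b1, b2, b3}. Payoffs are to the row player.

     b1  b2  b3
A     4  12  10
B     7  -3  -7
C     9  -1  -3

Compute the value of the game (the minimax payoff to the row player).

Row minima: A → 4, B → -7, C → -3; maximin = 4.
Column maxima: b1 → 9, b2 → 12, b3 → 10; minimax = 9.
4 ≠ 9, so there is no saddle point; optimal play is mixed.
B is strictly dominated by C, so the row player never plays it.
b2 is strictly dominated by b3 (it gives the row player strictly more in every row), so the column player never plays it.
On the remaining 2×2 (A, C vs b1, b3):
Let the row player play A with probability p. Expected payoff against b1: 4p + 9(1−p) = −5p + 9; against b3: 10p + (-3)(1−p) = 13p − 3.
Setting these equal: −5p + 9 = 13p − 3 ⇒ −18p = -12 ⇒ p = 2/3, and the value is (-5)·(2/3) + 9 = 17/3.
For the column player: with q = P(b1), equating A's and C's payoffs gives −6q + 10 = 12q − 3 ⇒ q = 13/18.

17/3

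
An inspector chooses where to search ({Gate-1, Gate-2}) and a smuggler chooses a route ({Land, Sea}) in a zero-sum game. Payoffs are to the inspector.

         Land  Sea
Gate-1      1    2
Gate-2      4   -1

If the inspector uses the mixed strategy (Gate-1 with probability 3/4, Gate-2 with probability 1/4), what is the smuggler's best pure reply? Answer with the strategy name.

Sea

If the smuggler plays Land, the inspector's expected payoff is (3/4)·1 + (1/4)·4 = 7/4.
If the smuggler plays Sea, the inspector's expected payoff is (3/4)·2 + (1/4)·(-1) = 5/4.
The smuggler minimizes the inspector's payoff; the smallest is 5/4, so the best response is Sea.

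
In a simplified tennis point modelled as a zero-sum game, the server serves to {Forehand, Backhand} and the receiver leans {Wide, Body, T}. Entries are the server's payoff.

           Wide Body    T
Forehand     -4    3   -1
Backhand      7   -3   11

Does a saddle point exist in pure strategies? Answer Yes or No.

No

Row minima: Forehand → -4, Backhand → -3; maximin = -3.
Column maxima: Wide → 7, Body → 3, T → 11; minimax = 3.
-3 ≠ 3, so no pure-strategy equilibrium exists.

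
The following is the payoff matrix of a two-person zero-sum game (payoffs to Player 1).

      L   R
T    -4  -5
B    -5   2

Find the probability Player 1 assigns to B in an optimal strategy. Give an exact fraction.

Row minima: T → -5, B → -5; maximin = -5.
Column maxima: L → -4, R → 2; minimax = -4.
-5 ≠ -4, so there is no saddle point; optimal play is mixed.
Let Player 1 play T with probability p. Expected payoff against L: (-4)p + (-5)(1−p) = p − 5; against R: (-5)p + 2(1−p) = −7p + 2.
Setting these equal: p − 5 = −7p + 2 ⇒ 8p = 7 ⇒ p = 7/8, and the value is (1)·(7/8) − 5 = -33/8.
For Player 2: with q = P(L), equating T's and B's payoffs gives q − 5 = −7q + 2 ⇒ q = 7/8.

1/8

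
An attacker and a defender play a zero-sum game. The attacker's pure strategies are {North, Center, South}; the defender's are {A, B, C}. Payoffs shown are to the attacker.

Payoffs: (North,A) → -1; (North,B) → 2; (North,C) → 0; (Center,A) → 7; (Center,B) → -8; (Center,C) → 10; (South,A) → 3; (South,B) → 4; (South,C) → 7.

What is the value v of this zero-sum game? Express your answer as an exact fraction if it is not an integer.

13/4

Row minima: North → -1, Center → -8, South → 3; maximin = 3.
Column maxima: A → 7, B → 4, C → 10; minimax = 4.
3 ≠ 4, so there is no saddle point; optimal play is mixed.
North is strictly dominated by South, so the attacker never plays it.
C is strictly dominated by A (it gives the attacker strictly more in every row), so the defender never plays it.
On the remaining 2×2 (Center, South vs A, B):
Let the attacker play Center with probability p. Expected payoff against A: 7p + 3(1−p) = 4p + 3; against B: (-8)p + 4(1−p) = −12p + 4.
Setting these equal: 4p + 3 = −12p + 4 ⇒ 16p = 1 ⇒ p = 1/16, and the value is (4)·(1/16) + 3 = 13/4.
For the defender: with q = P(A), equating Center's and South's payoffs gives 15q − 8 = −q + 4 ⇒ q = 3/4.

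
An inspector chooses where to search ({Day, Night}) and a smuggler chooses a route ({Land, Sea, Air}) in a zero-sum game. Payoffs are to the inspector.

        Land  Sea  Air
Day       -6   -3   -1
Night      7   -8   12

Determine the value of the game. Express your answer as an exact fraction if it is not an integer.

-23/6

Row minima: Day → -6, Night → -8; maximin = -6.
Column maxima: Land → 7, Sea → -3, Air → 12; minimax = -3.
-6 ≠ -3, so there is no saddle point; optimal play is mixed.
Air is strictly dominated by Land (it gives the inspector strictly more in every row), so the smuggler never plays it.
On the remaining 2×2 (Day, Night vs Land, Sea):
Let the inspector play Day with probability p. Expected payoff against Land: (-6)p + 7(1−p) = −13p + 7; against Sea: (-3)p + (-8)(1−p) = 5p − 8.
Setting these equal: −13p + 7 = 5p − 8 ⇒ −18p = -15 ⇒ p = 5/6, and the value is (-13)·(5/6) + 7 = -23/6.
For the smuggler: with q = P(Land), equating Day's and Night's payoffs gives −3q − 3 = 15q − 8 ⇒ q = 5/18.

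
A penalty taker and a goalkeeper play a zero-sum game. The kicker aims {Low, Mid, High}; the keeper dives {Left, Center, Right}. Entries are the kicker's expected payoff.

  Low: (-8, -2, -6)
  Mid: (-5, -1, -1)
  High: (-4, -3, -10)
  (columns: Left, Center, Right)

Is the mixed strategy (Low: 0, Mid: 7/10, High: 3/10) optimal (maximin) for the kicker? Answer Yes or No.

Against Left this mix gives (7/10)·(-5) + (3/10)·(-4) = -47/10.
Against Center this mix gives (7/10)·(-1) + (3/10)·(-3) = -8/5.
Against Right this mix gives (7/10)·(-1) + (3/10)·(-10) = -37/10.
The keeper will play Left, holding the kicker to -47/10. Shifting weight toward the row that does better against Left would raise this floor (the equalizing mix achieves -23/5 against both Left and Right), so the proposed strategy is not optimal.

No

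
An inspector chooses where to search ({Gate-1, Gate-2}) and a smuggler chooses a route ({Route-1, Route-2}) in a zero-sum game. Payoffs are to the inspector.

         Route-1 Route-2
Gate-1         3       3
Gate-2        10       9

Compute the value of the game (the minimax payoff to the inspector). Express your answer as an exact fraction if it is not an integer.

9

Row minima: Gate-1 → 3, Gate-2 → 9; maximin = 9.
Column maxima: Route-1 → 10, Route-2 → 9; minimax = 9.
Since maximin = minimax = 9, there is a saddle point and the value is 9.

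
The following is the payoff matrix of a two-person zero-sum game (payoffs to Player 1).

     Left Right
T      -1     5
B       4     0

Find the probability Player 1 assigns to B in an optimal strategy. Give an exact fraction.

3/5

Row minima: T → -1, B → 0; maximin = 0.
Column maxima: Left → 4, Right → 5; minimax = 4.
0 ≠ 4, so there is no saddle point; optimal play is mixed.
Let Player 1 play T with probability p. Expected payoff against Left: (-1)p + 4(1−p) = −5p + 4; against Right: 5p + 0(1−p) = 5p.
Setting these equal: −5p + 4 = 5p ⇒ −10p = -4 ⇒ p = 2/5, and the value is (-5)·(2/5) + 4 = 2.
For Player 2: with q = P(Left), equating T's and B's payoffs gives −6q + 5 = 4q ⇒ q = 1/2.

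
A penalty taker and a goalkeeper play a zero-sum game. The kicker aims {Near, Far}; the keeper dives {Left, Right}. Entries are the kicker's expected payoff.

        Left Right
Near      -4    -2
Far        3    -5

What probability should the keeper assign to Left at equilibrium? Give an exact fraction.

3/10

Row minima: Near → -4, Far → -5; maximin = -4.
Column maxima: Left → 3, Right → -2; minimax = -2.
-4 ≠ -2, so there is no saddle point; optimal play is mixed.
Let the kicker play Near with probability p. Expected payoff against Left: (-4)p + 3(1−p) = −7p + 3; against Right: (-2)p + (-5)(1−p) = 3p − 5.
Setting these equal: −7p + 3 = 3p − 5 ⇒ −10p = -8 ⇒ p = 4/5, and the value is (-7)·(4/5) + 3 = -13/5.
For the keeper: with q = P(Left), equating Near's and Far's payoffs gives −2q − 2 = 8q − 5 ⇒ q = 3/10.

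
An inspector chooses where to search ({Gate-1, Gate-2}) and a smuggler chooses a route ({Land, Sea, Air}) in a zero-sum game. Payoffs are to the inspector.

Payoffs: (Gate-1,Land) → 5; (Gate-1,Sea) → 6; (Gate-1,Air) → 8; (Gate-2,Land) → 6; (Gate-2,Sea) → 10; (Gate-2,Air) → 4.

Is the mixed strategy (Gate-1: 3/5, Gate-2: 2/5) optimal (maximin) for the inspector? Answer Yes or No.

Against Land this mix gives (3/5)·5 + (2/5)·6 = 27/5.
Against Sea this mix gives (3/5)·6 + (2/5)·10 = 38/5.
Against Air this mix gives (3/5)·8 + (2/5)·4 = 32/5.
The smuggler will play Land, holding the inspector to 27/5. Shifting weight toward the row that does better against Land would raise this floor (the equalizing mix achieves 28/5 against both Land and Air), so the proposed strategy is not optimal.

No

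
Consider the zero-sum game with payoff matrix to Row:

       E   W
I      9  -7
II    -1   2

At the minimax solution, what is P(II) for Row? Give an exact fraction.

16/19

Row minima: I → -7, II → -1; maximin = -1.
Column maxima: E → 9, W → 2; minimax = 2.
-1 ≠ 2, so there is no saddle point; optimal play is mixed.
Let Row play I with probability p. Expected payoff against E: 9p + (-1)(1−p) = 10p − 1; against W: (-7)p + 2(1−p) = −9p + 2.
Setting these equal: 10p − 1 = −9p + 2 ⇒ 19p = 3 ⇒ p = 3/19, and the value is (10)·(3/19) − 1 = 11/19.
For Column: with q = P(E), equating I's and II's payoffs gives 16q − 7 = −3q + 2 ⇒ q = 9/19.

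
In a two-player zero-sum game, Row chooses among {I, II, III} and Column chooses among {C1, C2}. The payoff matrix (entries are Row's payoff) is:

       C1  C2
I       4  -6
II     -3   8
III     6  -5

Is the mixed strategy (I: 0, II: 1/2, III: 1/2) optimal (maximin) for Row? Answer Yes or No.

Against C1 this mix gives (1/2)·(-3) + (1/2)·6 = 3/2.
Against C2 this mix gives (1/2)·8 + (1/2)·(-5) = 3/2.
All of Column's active replies (C1, C2) yield 3/2, and no column does worse for Row. The mix makes Column indifferent and guarantees 3/2, so it is optimal.

Yes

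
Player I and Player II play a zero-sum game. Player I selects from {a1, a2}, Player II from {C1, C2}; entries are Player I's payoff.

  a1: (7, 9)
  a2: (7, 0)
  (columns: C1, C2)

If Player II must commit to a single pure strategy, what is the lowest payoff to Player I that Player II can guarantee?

7

Column maxima: C1 → 7, C2 → 9.
The smallest of these is 7.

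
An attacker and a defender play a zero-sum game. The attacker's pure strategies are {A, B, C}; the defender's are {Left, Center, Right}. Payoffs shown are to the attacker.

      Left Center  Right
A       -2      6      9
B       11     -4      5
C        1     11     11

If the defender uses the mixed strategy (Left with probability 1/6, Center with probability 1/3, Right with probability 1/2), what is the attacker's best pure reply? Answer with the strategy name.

C

Expected payoff of A: (1/6)·(-2) + (1/3)·6 + (1/2)·9 = 37/6.
Expected payoff of B: (1/6)·11 + (1/3)·(-4) + (1/2)·5 = 3.
Expected payoff of C: (1/6)·1 + (1/3)·11 + (1/2)·11 = 28/3.
The largest is 28/3, so the attacker's best response is C.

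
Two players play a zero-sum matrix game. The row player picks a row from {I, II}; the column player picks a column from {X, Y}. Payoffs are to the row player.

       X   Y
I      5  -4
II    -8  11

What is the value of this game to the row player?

23/28

Row minima: I → -4, II → -8; maximin = -4.
Column maxima: X → 5, Y → 11; minimax = 5.
-4 ≠ 5, so there is no saddle point; optimal play is mixed.
Let the row player play I with probability p. Expected payoff against X: 5p + (-8)(1−p) = 13p − 8; against Y: (-4)p + 11(1−p) = −15p + 11.
Setting these equal: 13p − 8 = −15p + 11 ⇒ 28p = 19 ⇒ p = 19/28, and the value is (13)·(19/28) − 8 = 23/28.
For the column player: with q = P(X), equating I's and II's payoffs gives 9q − 4 = −19q + 11 ⇒ q = 15/28.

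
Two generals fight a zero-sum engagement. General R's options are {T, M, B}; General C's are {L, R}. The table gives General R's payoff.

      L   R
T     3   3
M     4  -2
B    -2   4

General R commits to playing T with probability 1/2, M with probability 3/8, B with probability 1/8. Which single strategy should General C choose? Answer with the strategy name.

If General C plays L, General R's expected payoff is (1/2)·3 + (3/8)·4 + (1/8)·(-2) = 11/4.
If General C plays R, General R's expected payoff is (1/2)·3 + (3/8)·(-2) + (1/8)·4 = 5/4.
General C minimizes General R's payoff; the smallest is 5/4, so the best response is R.

R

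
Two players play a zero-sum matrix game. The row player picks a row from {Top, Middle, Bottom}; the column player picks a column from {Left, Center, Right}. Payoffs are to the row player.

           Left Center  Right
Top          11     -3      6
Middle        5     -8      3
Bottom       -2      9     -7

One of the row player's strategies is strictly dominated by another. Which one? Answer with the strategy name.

Middle

Top gives a strictly higher payoff than Middle against every column: 11 > 5, -3 > -8, 6 > 3.
So Middle is strictly dominated and the row player never plays it.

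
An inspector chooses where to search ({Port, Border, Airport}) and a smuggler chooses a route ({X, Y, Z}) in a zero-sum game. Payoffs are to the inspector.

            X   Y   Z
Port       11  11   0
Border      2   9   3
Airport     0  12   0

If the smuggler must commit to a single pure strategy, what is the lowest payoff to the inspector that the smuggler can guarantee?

Column maxima: X → 11, Y → 12, Z → 3.
The smallest of these is 3.

3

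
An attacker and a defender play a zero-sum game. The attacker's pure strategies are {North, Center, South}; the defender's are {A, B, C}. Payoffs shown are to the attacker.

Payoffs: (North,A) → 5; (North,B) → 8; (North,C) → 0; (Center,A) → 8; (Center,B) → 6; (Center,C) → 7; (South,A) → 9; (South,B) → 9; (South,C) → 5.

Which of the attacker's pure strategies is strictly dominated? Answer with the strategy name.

South gives a strictly higher payoff than North against every column: 9 > 5, 9 > 8, 5 > 0.
So North is strictly dominated and the attacker never plays it.

North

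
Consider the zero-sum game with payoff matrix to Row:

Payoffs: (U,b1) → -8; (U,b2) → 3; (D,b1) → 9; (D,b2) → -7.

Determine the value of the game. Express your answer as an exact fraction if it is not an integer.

Row minima: U → -8, D → -7; maximin = -7.
Column maxima: b1 → 9, b2 → 3; minimax = 3.
-7 ≠ 3, so there is no saddle point; optimal play is mixed.
Let Row play U with probability p. Expected payoff against b1: (-8)p + 9(1−p) = −17p + 9; against b2: 3p + (-7)(1−p) = 10p − 7.
Setting these equal: −17p + 9 = 10p − 7 ⇒ −27p = -16 ⇒ p = 16/27, and the value is (-17)·(16/27) + 9 = -29/27.
For Column: with q = P(b1), equating U's and D's payoffs gives −11q + 3 = 16q − 7 ⇒ q = 10/27.

-29/27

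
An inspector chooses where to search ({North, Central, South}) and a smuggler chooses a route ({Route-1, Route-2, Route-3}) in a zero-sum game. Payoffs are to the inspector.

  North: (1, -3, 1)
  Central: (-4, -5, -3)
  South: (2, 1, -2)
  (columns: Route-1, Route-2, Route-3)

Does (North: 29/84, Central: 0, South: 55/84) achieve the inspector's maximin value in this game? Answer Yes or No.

No

Against Route-1 this mix gives (29/84)·1 + (55/84)·2 = 139/84.
Against Route-2 this mix gives (29/84)·(-3) + (55/84)·1 = -8/21.
Against Route-3 this mix gives (29/84)·1 + (55/84)·(-2) = -27/28.
The smuggler will play Route-3, holding the inspector to -27/28. Shifting weight toward the row that does better against Route-3 would raise this floor (the equalizing mix achieves -5/7 against both Route-3 and Route-2), so the proposed strategy is not optimal.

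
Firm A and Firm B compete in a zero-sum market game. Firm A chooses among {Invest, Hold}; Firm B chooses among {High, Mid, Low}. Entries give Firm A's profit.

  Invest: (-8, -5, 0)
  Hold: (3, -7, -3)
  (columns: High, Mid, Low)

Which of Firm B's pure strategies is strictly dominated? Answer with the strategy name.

Low

Mid holds Firm A's payoff strictly below Low in every row: -5 < 0, -7 < -3.
So Low is strictly dominated for Firm B.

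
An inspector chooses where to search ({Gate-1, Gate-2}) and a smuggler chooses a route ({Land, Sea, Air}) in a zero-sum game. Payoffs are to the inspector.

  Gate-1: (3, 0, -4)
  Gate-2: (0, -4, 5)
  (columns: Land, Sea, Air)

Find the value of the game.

Row minima: Gate-1 → -4, Gate-2 → -4; maximin = -4.
Column maxima: Land → 3, Sea → 0, Air → 5; minimax = 0.
-4 ≠ 0, so there is no saddle point; optimal play is mixed.
Land is strictly dominated by Sea (it gives the inspector strictly more in every row), so the smuggler never plays it.
On the remaining 2×2 (Gate-1, Gate-2 vs Sea, Air):
Let the inspector play Gate-1 with probability p. Expected payoff against Sea: 0p + (-4)(1−p) = 4p − 4; against Air: (-4)p + 5(1−p) = −9p + 5.
Setting these equal: 4p − 4 = −9p + 5 ⇒ 13p = 9 ⇒ p = 9/13, and the value is (4)·(9/13) − 4 = -16/13.
For the smuggler: with q = P(Sea), equating Gate-1's and Gate-2's payoffs gives 4q − 4 = −9q + 5 ⇒ q = 9/13.

-16/13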